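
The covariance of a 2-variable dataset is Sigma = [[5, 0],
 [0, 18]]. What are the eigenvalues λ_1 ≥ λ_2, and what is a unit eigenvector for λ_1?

Step 1 — characteristic polynomial of 2×2 Sigma:
  det(Sigma - λI) = λ² - trace · λ + det = 0.
  trace = 5 + 18 = 23, det = 5·18 - (0)² = 90.
Step 2 — discriminant:
  Δ = trace² - 4·det = 529 - 360 = 169.
Step 3 — eigenvalues:
  λ = (trace ± √Δ)/2 = (23 ± 13)/2,
  λ_1 = 18,  λ_2 = 5.

Step 4 — unit eigenvector for λ_1: Sigma is diagonal, so its eigenvectors are the coordinate axes. λ_1 = 18 is the diagonal entry on the second coordinate axis, hence
  v_1 = (0, 1) (||v_1|| = 1).

λ_1 = 18,  λ_2 = 5;  v_1 ≈ (0, 1)


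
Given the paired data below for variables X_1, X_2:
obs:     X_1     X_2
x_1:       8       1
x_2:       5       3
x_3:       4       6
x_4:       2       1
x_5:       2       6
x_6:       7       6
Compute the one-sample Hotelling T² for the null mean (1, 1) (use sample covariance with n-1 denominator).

Step 1 — sample mean vector:
  mean(X_1) = (8 + 5 + 4 + 2 + 2 + 7) / 6 = 28/6 = 4.6667
  mean(X_2) = (1 + 3 + 6 + 1 + 6 + 6) / 6 = 23/6 = 3.8333
  x̄ = (4.6667, 3.8333),  deviation x̄ - mu_0 = (4.6667, 3.8333) - (1, 1) = (3.6667, 2.8333).

Step 2 — sample covariance matrix, S[i,j] = (1/(n-1)) · Σ_k (x_{k,i} - mean_i) · (x_{k,j} - mean_j), divisor n-1 = 5:
  S[X_1,X_1] = ((3.3333)·(3.3333) + (0.3333)·(0.3333) + (-0.6667)·(-0.6667) + (-2.6667)·(-2.6667) + (-2.6667)·(-2.6667) + (2.3333)·(2.3333)) / 5 = 31.3333/5 = 6.2667
  S[X_1,X_2] = ((3.3333)·(-2.8333) + (0.3333)·(-0.8333) + (-0.6667)·(2.1667) + (-2.6667)·(-2.8333) + (-2.6667)·(2.1667) + (2.3333)·(2.1667)) / 5 = -4.3333/5 = -0.8667
  S[X_2,X_2] = ((-2.8333)·(-2.8333) + (-0.8333)·(-0.8333) + (2.1667)·(2.1667) + (-2.8333)·(-2.8333) + (2.1667)·(2.1667) + (2.1667)·(2.1667)) / 5 = 30.8333/5 = 6.1667
  S = [[6.2667, -0.8667],
 [-0.8667, 6.1667]].

Step 3 — invert S. det(S) = 6.2667·6.1667 - (-0.8667)² = 37.8933.
  S^{-1} = (1/det) · [[d, -b], [-b, a]] = [[0.1627, 0.0229],
 [0.0229, 0.1654]].

Step 4 — quadratic form (x̄ - mu_0)^T · S^{-1} · (x̄ - mu_0):
  S^{-1} · (x̄ - mu_0) = (0.6615, 0.5524),
  (x̄ - mu_0)^T · [...] = (3.6667)·(0.6615) + (2.8333)·(0.5524) = 3.9907.

Step 5 — scale by n: T² = 6 · 3.9907 = 23.9444.

T² ≈ 23.9444


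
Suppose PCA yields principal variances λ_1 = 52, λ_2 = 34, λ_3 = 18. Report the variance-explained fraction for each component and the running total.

Step 1 — total variance = trace(Sigma) = Σ λ_i = 52 + 34 + 18 = 104.

Step 2 — fraction explained by component i = λ_i / Σ λ:
  PC1: 52/104 = 0.5
  PC2: 34/104 = 0.3269
  PC3: 18/104 = 0.1731

Step 3 — cumulative fraction after k components = (λ_1 + ... + λ_k) / Σ λ:
  k = 1: 52/104 = 0.5
  k = 2: (52 + 34)/104 = 86/104 = 0.8269
  k = 3: (52 + 34 + 18)/104 = 104/104 = 1

Summary (fraction, with percent):

explained: PC1 0.5 (50%), PC2 0.3269 (32.69%), PC3 0.1731 (17.31%);  cumulative: 0.5, 0.8269, 1


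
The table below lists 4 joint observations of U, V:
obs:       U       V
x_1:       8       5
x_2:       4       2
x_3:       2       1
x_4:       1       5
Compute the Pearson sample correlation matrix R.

Step 1 — column means:
  mean(U) = (8 + 4 + 2 + 1) / 4 = 15/4 = 3.75
  mean(V) = (5 + 2 + 1 + 5) / 4 = 13/4 = 3.25

Step 2 — sample variances and covariances s[i,j] = (1/(n-1)) · Σ_k (x_{k,i} - mean_i) · (x_{k,j} - mean_j), with n-1 = 3:
  s[U,U] = ((4.25)·(4.25) + (0.25)·(0.25) + (-1.75)·(-1.75) + (-2.75)·(-2.75)) / 3 = 28.75/3 = 9.5833
  s[U,V] = ((4.25)·(1.75) + (0.25)·(-1.25) + (-1.75)·(-2.25) + (-2.75)·(1.75)) / 3 = 6.25/3 = 2.0833
  s[V,V] = ((1.75)·(1.75) + (-1.25)·(-1.25) + (-2.25)·(-2.25) + (1.75)·(1.75)) / 3 = 12.75/3 = 4.25
  Sample standard deviations s_i = √(s[i,i]):
  s(U) = √(9.5833) = 3.0957
  s(V) = √(4.25) = 2.0616

Step 3 — r_{ij} = s_{ij} / (s_i · s_j):
  r[U,U] = 1 (diagonal).
  r[U,V] = 2.0833 / (3.0957 · 2.0616) = 2.0833 / 6.3819 = 0.3264
  r[V,V] = 1 (diagonal).

R is symmetric with unit diagonal. Assembling:

R = [[1, 0.3264],
 [0.3264, 1]]


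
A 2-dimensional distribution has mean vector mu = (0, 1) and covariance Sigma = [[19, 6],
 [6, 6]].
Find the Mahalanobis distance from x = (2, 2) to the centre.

Step 1 — centre the observation: (x - mu) = (2, 1).

Step 2 — invert Sigma. det(Sigma) = 19·6 - (6)² = 78.
  Sigma^{-1} = (1/det) · [[d, -b], [-b, a]] = [[0.0769, -0.0769],
 [-0.0769, 0.2436]].

Step 3 — form the quadratic (x - mu)^T · Sigma^{-1} · (x - mu):
  Sigma^{-1} · (x - mu) = (0.0769, 0.0897).
  (x - mu)^T · [Sigma^{-1} · (x - mu)] = (2)·(0.0769) + (1)·(0.0897) = 0.2436.

Step 4 — take square root: d = √(0.2436) ≈ 0.4935.

d(x, mu) = √(0.2436) ≈ 0.4935


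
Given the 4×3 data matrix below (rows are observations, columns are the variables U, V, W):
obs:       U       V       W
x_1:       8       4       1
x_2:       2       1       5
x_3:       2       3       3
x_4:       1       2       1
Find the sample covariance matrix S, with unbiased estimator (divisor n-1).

Step 1 — column means:
  mean(U) = (8 + 2 + 2 + 1) / 4 = 13/4 = 3.25
  mean(V) = (4 + 1 + 3 + 2) / 4 = 10/4 = 2.5
  mean(W) = (1 + 5 + 3 + 1) / 4 = 10/4 = 2.5

Step 2 — sample covariance S[i,j] = (1/(n-1)) · Σ_k (x_{k,i} - mean_i) · (x_{k,j} - mean_j), with n-1 = 3.
  S[U,U] = ((4.75)·(4.75) + (-1.25)·(-1.25) + (-1.25)·(-1.25) + (-2.25)·(-2.25)) / 3 = 30.75/3 = 10.25
  S[U,V] = ((4.75)·(1.5) + (-1.25)·(-1.5) + (-1.25)·(0.5) + (-2.25)·(-0.5)) / 3 = 9.5/3 = 3.1667
  S[U,W] = ((4.75)·(-1.5) + (-1.25)·(2.5) + (-1.25)·(0.5) + (-2.25)·(-1.5)) / 3 = -7.5/3 = -2.5
  S[V,V] = ((1.5)·(1.5) + (-1.5)·(-1.5) + (0.5)·(0.5) + (-0.5)·(-0.5)) / 3 = 5/3 = 1.6667
  S[V,W] = ((1.5)·(-1.5) + (-1.5)·(2.5) + (0.5)·(0.5) + (-0.5)·(-1.5)) / 3 = -5/3 = -1.6667
  S[W,W] = ((-1.5)·(-1.5) + (2.5)·(2.5) + (0.5)·(0.5) + (-1.5)·(-1.5)) / 3 = 11/3 = 3.6667

S is symmetric (S[j,i] = S[i,j]). Assembling:

S = [[10.25, 3.1667, -2.5],
 [3.1667, 1.6667, -1.6667],
 [-2.5, -1.6667, 3.6667]]


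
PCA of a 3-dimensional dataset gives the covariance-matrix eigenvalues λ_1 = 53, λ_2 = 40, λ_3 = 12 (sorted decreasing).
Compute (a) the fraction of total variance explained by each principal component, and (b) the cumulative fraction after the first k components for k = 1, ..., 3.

Step 1 — total variance = trace(Sigma) = Σ λ_i = 53 + 40 + 12 = 105.

Step 2 — fraction explained by component i = λ_i / Σ λ:
  PC1: 53/105 = 0.5048
  PC2: 40/105 = 0.381
  PC3: 12/105 = 0.1143

Step 3 — cumulative fraction after k components = (λ_1 + ... + λ_k) / Σ λ:
  k = 1: 53/105 = 0.5048
  k = 2: (53 + 40)/105 = 93/105 = 0.8857
  k = 3: (53 + 40 + 12)/105 = 105/105 = 1

Summary (fraction, with percent):

explained: PC1 0.5048 (50.48%), PC2 0.381 (38.1%), PC3 0.1143 (11.43%);  cumulative: 0.5048, 0.8857, 1


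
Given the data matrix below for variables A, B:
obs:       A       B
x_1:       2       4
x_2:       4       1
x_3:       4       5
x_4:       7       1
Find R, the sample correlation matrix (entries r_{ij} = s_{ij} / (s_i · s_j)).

Step 1 — column means:
  mean(A) = (2 + 4 + 4 + 7) / 4 = 17/4 = 4.25
  mean(B) = (4 + 1 + 5 + 1) / 4 = 11/4 = 2.75

Step 2 — sample variances and covariances s[i,j] = (1/(n-1)) · Σ_k (x_{k,i} - mean_i) · (x_{k,j} - mean_j), with n-1 = 3:
  s[A,A] = ((-2.25)·(-2.25) + (-0.25)·(-0.25) + (-0.25)·(-0.25) + (2.75)·(2.75)) / 3 = 12.75/3 = 4.25
  s[A,B] = ((-2.25)·(1.25) + (-0.25)·(-1.75) + (-0.25)·(2.25) + (2.75)·(-1.75)) / 3 = -7.75/3 = -2.5833
  s[B,B] = ((1.25)·(1.25) + (-1.75)·(-1.75) + (2.25)·(2.25) + (-1.75)·(-1.75)) / 3 = 12.75/3 = 4.25
  Sample standard deviations s_i = √(s[i,i]):
  s(A) = √(4.25) = 2.0616
  s(B) = √(4.25) = 2.0616

Step 3 — r_{ij} = s_{ij} / (s_i · s_j):
  r[A,A] = 1 (diagonal).
  r[A,B] = -2.5833 / (2.0616 · 2.0616) = -2.5833 / 4.25 = -0.6078
  r[B,B] = 1 (diagonal).

R is symmetric with unit diagonal. Assembling:

R = [[1, -0.6078],
 [-0.6078, 1]]


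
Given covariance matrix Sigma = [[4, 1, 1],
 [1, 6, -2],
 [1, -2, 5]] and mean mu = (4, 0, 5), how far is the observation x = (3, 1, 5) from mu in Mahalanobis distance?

Step 1 — centre the observation: (x - mu) = (-1, 1, 0).

Step 2 — invert Sigma (cofactor / det for 3×3, or solve directly):
  Sigma^{-1} = [[0.2921, -0.0787, -0.0899],
 [-0.0787, 0.2135, 0.1011],
 [-0.0899, 0.1011, 0.2584]].

Step 3 — form the quadratic (x - mu)^T · Sigma^{-1} · (x - mu):
  Sigma^{-1} · (x - mu) = (-0.3708, 0.2921, 0.191).
  (x - mu)^T · [Sigma^{-1} · (x - mu)] = (-1)·(-0.3708) + (1)·(0.2921) + (0)·(0.191) = 0.6629.

Step 4 — take square root: d = √(0.6629) ≈ 0.8142.

d(x, mu) = √(0.6629) ≈ 0.8142


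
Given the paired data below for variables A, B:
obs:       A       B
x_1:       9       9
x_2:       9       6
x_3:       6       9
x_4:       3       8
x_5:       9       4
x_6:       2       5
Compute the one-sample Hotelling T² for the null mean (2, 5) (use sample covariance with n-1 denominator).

Step 1 — sample mean vector:
  mean(A) = (9 + 9 + 6 + 3 + 9 + 2) / 6 = 38/6 = 6.3333
  mean(B) = (9 + 6 + 9 + 8 + 4 + 5) / 6 = 41/6 = 6.8333
  x̄ = (6.3333, 6.8333),  deviation x̄ - mu_0 = (6.3333, 6.8333) - (2, 5) = (4.3333, 1.8333).

Step 2 — sample covariance matrix, S[i,j] = (1/(n-1)) · Σ_k (x_{k,i} - mean_i) · (x_{k,j} - mean_j), divisor n-1 = 5:
  S[A,A] = ((2.6667)·(2.6667) + (2.6667)·(2.6667) + (-0.3333)·(-0.3333) + (-3.3333)·(-3.3333) + (2.6667)·(2.6667) + (-4.3333)·(-4.3333)) / 5 = 51.3333/5 = 10.2667
  S[A,B] = ((2.6667)·(2.1667) + (2.6667)·(-0.8333) + (-0.3333)·(2.1667) + (-3.3333)·(1.1667) + (2.6667)·(-2.8333) + (-4.3333)·(-1.8333)) / 5 = -0.6667/5 = -0.1333
  S[B,B] = ((2.1667)·(2.1667) + (-0.8333)·(-0.8333) + (2.1667)·(2.1667) + (1.1667)·(1.1667) + (-2.8333)·(-2.8333) + (-1.8333)·(-1.8333)) / 5 = 22.8333/5 = 4.5667
  S = [[10.2667, -0.1333],
 [-0.1333, 4.5667]].

Step 3 — invert S. det(S) = 10.2667·4.5667 - (-0.1333)² = 46.8667.
  S^{-1} = (1/det) · [[d, -b], [-b, a]] = [[0.0974, 0.0028],
 [0.0028, 0.2191]].

Step 4 — quadratic form (x̄ - mu_0)^T · S^{-1} · (x̄ - mu_0):
  S^{-1} · (x̄ - mu_0) = (0.4275, 0.4139),
  (x̄ - mu_0)^T · [...] = (4.3333)·(0.4275) + (1.8333)·(0.4139) = 2.6112.

Step 5 — scale by n: T² = 6 · 2.6112 = 15.6671.

T² ≈ 15.6671


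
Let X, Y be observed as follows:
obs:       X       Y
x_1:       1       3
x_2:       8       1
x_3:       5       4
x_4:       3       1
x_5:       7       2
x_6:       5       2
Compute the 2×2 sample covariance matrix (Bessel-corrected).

Step 1 — column means:
  mean(X) = (1 + 8 + 5 + 3 + 7 + 5) / 6 = 29/6 = 4.8333
  mean(Y) = (3 + 1 + 4 + 1 + 2 + 2) / 6 = 13/6 = 2.1667

Step 2 — sample covariance S[i,j] = (1/(n-1)) · Σ_k (x_{k,i} - mean_i) · (x_{k,j} - mean_j), with n-1 = 5.
  S[X,X] = ((-3.8333)·(-3.8333) + (3.1667)·(3.1667) + (0.1667)·(0.1667) + (-1.8333)·(-1.8333) + (2.1667)·(2.1667) + (0.1667)·(0.1667)) / 5 = 32.8333/5 = 6.5667
  S[X,Y] = ((-3.8333)·(0.8333) + (3.1667)·(-1.1667) + (0.1667)·(1.8333) + (-1.8333)·(-1.1667) + (2.1667)·(-0.1667) + (0.1667)·(-0.1667)) / 5 = -4.8333/5 = -0.9667
  S[Y,Y] = ((0.8333)·(0.8333) + (-1.1667)·(-1.1667) + (1.8333)·(1.8333) + (-1.1667)·(-1.1667) + (-0.1667)·(-0.1667) + (-0.1667)·(-0.1667)) / 5 = 6.8333/5 = 1.3667

S is symmetric (S[j,i] = S[i,j]). Assembling:

S = [[6.5667, -0.9667],
 [-0.9667, 1.3667]]


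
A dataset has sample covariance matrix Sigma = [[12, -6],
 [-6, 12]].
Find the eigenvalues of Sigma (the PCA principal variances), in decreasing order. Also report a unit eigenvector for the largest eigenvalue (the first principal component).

Step 1 — characteristic polynomial of 2×2 Sigma:
  det(Sigma - λI) = λ² - trace · λ + det = 0.
  trace = 12 + 12 = 24, det = 12·12 - (-6)² = 108.
Step 2 — discriminant:
  Δ = trace² - 4·det = 576 - 432 = 144.
Step 3 — eigenvalues:
  λ = (trace ± √Δ)/2 = (24 ± 12)/2,
  λ_1 = 18,  λ_2 = 6.

Step 4 — unit eigenvector for λ_1: solve (Sigma - λ_1 I)v = 0. First row:
  (12 - 18)·v_x + (-6)·v_y = 0, i.e. (-6)·v_x + (-6)·v_y = 0,
  so v ∝ (b, λ_1 - a) = (-6, 6); multiply by -1 so the first entry is positive: u = (6, -6).
  ||u|| = √((6)² + (-6)²) = √(72) ≈ 8.4853,
  v_1 = u/||u|| ≈ (0.7071, -0.7071) (||v_1|| = 1).

λ_1 = 18,  λ_2 = 6;  v_1 ≈ (0.7071, -0.7071)


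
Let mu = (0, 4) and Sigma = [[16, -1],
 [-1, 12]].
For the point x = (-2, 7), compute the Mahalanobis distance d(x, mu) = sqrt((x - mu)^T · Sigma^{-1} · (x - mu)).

Step 1 — centre the observation: (x - mu) = (-2, 3).

Step 2 — invert Sigma. det(Sigma) = 16·12 - (-1)² = 191.
  Sigma^{-1} = (1/det) · [[d, -b], [-b, a]] = [[0.0628, 0.0052],
 [0.0052, 0.0838]].

Step 3 — form the quadratic (x - mu)^T · Sigma^{-1} · (x - mu):
  Sigma^{-1} · (x - mu) = (-0.1099, 0.2408).
  (x - mu)^T · [Sigma^{-1} · (x - mu)] = (-2)·(-0.1099) + (3)·(0.2408) = 0.9424.

Step 4 — take square root: d = √(0.9424) ≈ 0.9708.

d(x, mu) = √(0.9424) ≈ 0.9708


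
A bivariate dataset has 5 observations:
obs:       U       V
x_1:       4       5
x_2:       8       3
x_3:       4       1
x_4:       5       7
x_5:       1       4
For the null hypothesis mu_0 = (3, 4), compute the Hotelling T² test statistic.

Step 1 — sample mean vector:
  mean(U) = (4 + 8 + 4 + 5 + 1) / 5 = 22/5 = 4.4
  mean(V) = (5 + 3 + 1 + 7 + 4) / 5 = 20/5 = 4
  x̄ = (4.4, 4),  deviation x̄ - mu_0 = (4.4, 4) - (3, 4) = (1.4, 0).

Step 2 — sample covariance matrix, S[i,j] = (1/(n-1)) · Σ_k (x_{k,i} - mean_i) · (x_{k,j} - mean_j), divisor n-1 = 4:
  S[U,U] = ((-0.4)·(-0.4) + (3.6)·(3.6) + (-0.4)·(-0.4) + (0.6)·(0.6) + (-3.4)·(-3.4)) / 4 = 25.2/4 = 6.3
  S[U,V] = ((-0.4)·(1) + (3.6)·(-1) + (-0.4)·(-3) + (0.6)·(3) + (-3.4)·(0)) / 4 = -1/4 = -0.25
  S[V,V] = ((1)·(1) + (-1)·(-1) + (-3)·(-3) + (3)·(3) + (0)·(0)) / 4 = 20/4 = 5
  S = [[6.3, -0.25],
 [-0.25, 5]].

Step 3 — invert S. det(S) = 6.3·5 - (-0.25)² = 31.4375.
  S^{-1} = (1/det) · [[d, -b], [-b, a]] = [[0.159, 0.008],
 [0.008, 0.2004]].

Step 4 — quadratic form (x̄ - mu_0)^T · S^{-1} · (x̄ - mu_0):
  S^{-1} · (x̄ - mu_0) = (0.2227, 0.0111),
  (x̄ - mu_0)^T · [...] = (1.4)·(0.2227) + (0)·(0.0111) = 0.3117.

Step 5 — scale by n: T² = 5 · 0.3117 = 1.5586.

T² ≈ 1.5586


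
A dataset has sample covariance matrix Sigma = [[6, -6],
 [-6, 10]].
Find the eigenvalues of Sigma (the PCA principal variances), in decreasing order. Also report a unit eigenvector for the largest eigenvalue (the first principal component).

Step 1 — characteristic polynomial of 2×2 Sigma:
  det(Sigma - λI) = λ² - trace · λ + det = 0.
  trace = 6 + 10 = 16, det = 6·10 - (-6)² = 24.
Step 2 — discriminant:
  Δ = trace² - 4·det = 256 - 96 = 160.
Step 3 — eigenvalues:
  λ = (trace ± √Δ)/2 = (16 ± 12.6491)/2,
  λ_1 = 14.3246,  λ_2 = 1.6754.

Step 4 — unit eigenvector for λ_1: solve (Sigma - λ_1 I)v = 0. First row:
  (6 - 14.3246)·v_x + (-6)·v_y = 0, i.e. (-8.3246)·v_x + (-6)·v_y = 0,
  so v ∝ (b, λ_1 - a) = (-6, 8.3246); multiply by -1 so the first entry is positive: u = (6, -8.3246).
  ||u|| = √((6)² + (-8.3246)²) = √(105.2982) ≈ 10.2615,
  v_1 = u/||u|| ≈ (0.5847, -0.8112) (||v_1|| = 1).

λ_1 = 14.3246,  λ_2 = 1.6754;  v_1 ≈ (0.5847, -0.8112)


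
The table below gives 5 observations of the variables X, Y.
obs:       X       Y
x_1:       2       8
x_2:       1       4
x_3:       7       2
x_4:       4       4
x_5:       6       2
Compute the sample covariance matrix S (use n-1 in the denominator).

Step 1 — column means:
  mean(X) = (2 + 1 + 7 + 4 + 6) / 5 = 20/5 = 4
  mean(Y) = (8 + 4 + 2 + 4 + 2) / 5 = 20/5 = 4

Step 2 — sample covariance S[i,j] = (1/(n-1)) · Σ_k (x_{k,i} - mean_i) · (x_{k,j} - mean_j), with n-1 = 4.
  S[X,X] = ((-2)·(-2) + (-3)·(-3) + (3)·(3) + (0)·(0) + (2)·(2)) / 4 = 26/4 = 6.5
  S[X,Y] = ((-2)·(4) + (-3)·(0) + (3)·(-2) + (0)·(0) + (2)·(-2)) / 4 = -18/4 = -4.5
  S[Y,Y] = ((4)·(4) + (0)·(0) + (-2)·(-2) + (0)·(0) + (-2)·(-2)) / 4 = 24/4 = 6

S is symmetric (S[j,i] = S[i,j]). Assembling:

S = [[6.5, -4.5],
 [-4.5, 6]]


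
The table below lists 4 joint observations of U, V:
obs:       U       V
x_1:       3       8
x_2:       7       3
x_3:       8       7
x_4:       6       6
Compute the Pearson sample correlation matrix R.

Step 1 — column means:
  mean(U) = (3 + 7 + 8 + 6) / 4 = 24/4 = 6
  mean(V) = (8 + 3 + 7 + 6) / 4 = 24/4 = 6

Step 2 — sample variances and covariances s[i,j] = (1/(n-1)) · Σ_k (x_{k,i} - mean_i) · (x_{k,j} - mean_j), with n-1 = 3:
  s[U,U] = ((-3)·(-3) + (1)·(1) + (2)·(2) + (0)·(0)) / 3 = 14/3 = 4.6667
  s[U,V] = ((-3)·(2) + (1)·(-3) + (2)·(1) + (0)·(0)) / 3 = -7/3 = -2.3333
  s[V,V] = ((2)·(2) + (-3)·(-3) + (1)·(1) + (0)·(0)) / 3 = 14/3 = 4.6667
  Sample standard deviations s_i = √(s[i,i]):
  s(U) = √(4.6667) = 2.1602
  s(V) = √(4.6667) = 2.1602

Step 3 — r_{ij} = s_{ij} / (s_i · s_j):
  r[U,U] = 1 (diagonal).
  r[U,V] = -2.3333 / (2.1602 · 2.1602) = -2.3333 / 4.6667 = -0.5
  r[V,V] = 1 (diagonal).

R is symmetric with unit diagonal. Assembling:

R = [[1, -0.5],
 [-0.5, 1]]


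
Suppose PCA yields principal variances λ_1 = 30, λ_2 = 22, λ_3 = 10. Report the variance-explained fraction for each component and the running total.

Step 1 — total variance = trace(Sigma) = Σ λ_i = 30 + 22 + 10 = 62.

Step 2 — fraction explained by component i = λ_i / Σ λ:
  PC1: 30/62 = 0.4839
  PC2: 22/62 = 0.3548
  PC3: 10/62 = 0.1613

Step 3 — cumulative fraction after k components = (λ_1 + ... + λ_k) / Σ λ:
  k = 1: 30/62 = 0.4839
  k = 2: (30 + 22)/62 = 52/62 = 0.8387
  k = 3: (30 + 22 + 10)/62 = 62/62 = 1

Summary (fraction, with percent):

explained: PC1 0.4839 (48.39%), PC2 0.3548 (35.48%), PC3 0.1613 (16.13%);  cumulative: 0.4839, 0.8387, 1


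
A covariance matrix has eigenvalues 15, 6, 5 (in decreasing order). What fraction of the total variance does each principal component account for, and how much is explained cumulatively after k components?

Step 1 — total variance = trace(Sigma) = Σ λ_i = 15 + 6 + 5 = 26.

Step 2 — fraction explained by component i = λ_i / Σ λ:
  PC1: 15/26 = 0.5769
  PC2: 6/26 = 0.2308
  PC3: 5/26 = 0.1923

Step 3 — cumulative fraction after k components = (λ_1 + ... + λ_k) / Σ λ:
  k = 1: 15/26 = 0.5769
  k = 2: (15 + 6)/26 = 21/26 = 0.8077
  k = 3: (15 + 6 + 5)/26 = 26/26 = 1

Summary (fraction, with percent):

explained: PC1 0.5769 (57.69%), PC2 0.2308 (23.08%), PC3 0.1923 (19.23%);  cumulative: 0.5769, 0.8077, 1


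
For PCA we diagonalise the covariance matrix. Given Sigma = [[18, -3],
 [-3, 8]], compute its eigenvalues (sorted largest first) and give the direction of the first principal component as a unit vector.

Step 1 — characteristic polynomial of 2×2 Sigma:
  det(Sigma - λI) = λ² - trace · λ + det = 0.
  trace = 18 + 8 = 26, det = 18·8 - (-3)² = 135.
Step 2 — discriminant:
  Δ = trace² - 4·det = 676 - 540 = 136.
Step 3 — eigenvalues:
  λ = (trace ± √Δ)/2 = (26 ± 11.6619)/2,
  λ_1 = 18.831,  λ_2 = 7.169.

Step 4 — unit eigenvector for λ_1: solve (Sigma - λ_1 I)v = 0. First row:
  (18 - 18.831)·v_x + (-3)·v_y = 0, i.e. (-0.831)·v_x + (-3)·v_y = 0,
  so v ∝ (b, λ_1 - a) = (-3, 0.831); multiply by -1 so the first entry is positive: u = (3, -0.831).
  ||u|| = √((3)² + (-0.831)²) = √(9.6905) ≈ 3.113,
  v_1 = u/||u|| ≈ (0.9637, -0.2669) (||v_1|| = 1).

λ_1 = 18.831,  λ_2 = 7.169;  v_1 ≈ (0.9637, -0.2669)


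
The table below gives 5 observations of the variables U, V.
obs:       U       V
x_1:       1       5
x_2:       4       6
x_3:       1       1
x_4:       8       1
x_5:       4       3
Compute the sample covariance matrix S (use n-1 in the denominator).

Step 1 — column means:
  mean(U) = (1 + 4 + 1 + 8 + 4) / 5 = 18/5 = 3.6
  mean(V) = (5 + 6 + 1 + 1 + 3) / 5 = 16/5 = 3.2

Step 2 — sample covariance S[i,j] = (1/(n-1)) · Σ_k (x_{k,i} - mean_i) · (x_{k,j} - mean_j), with n-1 = 4.
  S[U,U] = ((-2.6)·(-2.6) + (0.4)·(0.4) + (-2.6)·(-2.6) + (4.4)·(4.4) + (0.4)·(0.4)) / 4 = 33.2/4 = 8.3
  S[U,V] = ((-2.6)·(1.8) + (0.4)·(2.8) + (-2.6)·(-2.2) + (4.4)·(-2.2) + (0.4)·(-0.2)) / 4 = -7.6/4 = -1.9
  S[V,V] = ((1.8)·(1.8) + (2.8)·(2.8) + (-2.2)·(-2.2) + (-2.2)·(-2.2) + (-0.2)·(-0.2)) / 4 = 20.8/4 = 5.2

S is symmetric (S[j,i] = S[i,j]). Assembling:

S = [[8.3, -1.9],
 [-1.9, 5.2]]


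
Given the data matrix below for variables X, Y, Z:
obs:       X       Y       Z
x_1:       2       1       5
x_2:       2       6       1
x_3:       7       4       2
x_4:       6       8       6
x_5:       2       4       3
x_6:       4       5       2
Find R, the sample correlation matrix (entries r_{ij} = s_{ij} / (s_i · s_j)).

Step 1 — column means:
  mean(X) = (2 + 2 + 7 + 6 + 2 + 4) / 6 = 23/6 = 3.8333
  mean(Y) = (1 + 6 + 4 + 8 + 4 + 5) / 6 = 28/6 = 4.6667
  mean(Z) = (5 + 1 + 2 + 6 + 3 + 2) / 6 = 19/6 = 3.1667

Step 2 — sample variances and covariances s[i,j] = (1/(n-1)) · Σ_k (x_{k,i} - mean_i) · (x_{k,j} - mean_j), with n-1 = 5:
  s[X,X] = ((-1.8333)·(-1.8333) + (-1.8333)·(-1.8333) + (3.1667)·(3.1667) + (2.1667)·(2.1667) + (-1.8333)·(-1.8333) + (0.1667)·(0.1667)) / 5 = 24.8333/5 = 4.9667
  s[X,Y] = ((-1.8333)·(-3.6667) + (-1.8333)·(1.3333) + (3.1667)·(-0.6667) + (2.1667)·(3.3333) + (-1.8333)·(-0.6667) + (0.1667)·(0.3333)) / 5 = 10.6667/5 = 2.1333
  s[X,Z] = ((-1.8333)·(1.8333) + (-1.8333)·(-2.1667) + (3.1667)·(-1.1667) + (2.1667)·(2.8333) + (-1.8333)·(-0.1667) + (0.1667)·(-1.1667)) / 5 = 3.1667/5 = 0.6333
  s[Y,Y] = ((-3.6667)·(-3.6667) + (1.3333)·(1.3333) + (-0.6667)·(-0.6667) + (3.3333)·(3.3333) + (-0.6667)·(-0.6667) + (0.3333)·(0.3333)) / 5 = 27.3333/5 = 5.4667
  s[Y,Z] = ((-3.6667)·(1.8333) + (1.3333)·(-2.1667) + (-0.6667)·(-1.1667) + (3.3333)·(2.8333) + (-0.6667)·(-0.1667) + (0.3333)·(-1.1667)) / 5 = 0.3333/5 = 0.0667
  s[Z,Z] = ((1.8333)·(1.8333) + (-2.1667)·(-2.1667) + (-1.1667)·(-1.1667) + (2.8333)·(2.8333) + (-0.1667)·(-0.1667) + (-1.1667)·(-1.1667)) / 5 = 18.8333/5 = 3.7667
  Sample standard deviations s_i = √(s[i,i]):
  s(X) = √(4.9667) = 2.2286
  s(Y) = √(5.4667) = 2.3381
  s(Z) = √(3.7667) = 1.9408

Step 3 — r_{ij} = s_{ij} / (s_i · s_j):
  r[X,X] = 1 (diagonal).
  r[X,Y] = 2.1333 / (2.2286 · 2.3381) = 2.1333 / 5.2107 = 0.4094
  r[X,Z] = 0.6333 / (2.2286 · 1.9408) = 0.6333 / 4.3252 = 0.1464
  r[Y,Y] = 1 (diagonal).
  r[Y,Z] = 0.0667 / (2.3381 · 1.9408) = 0.0667 / 4.5377 = 0.0147
  r[Z,Z] = 1 (diagonal).

R is symmetric with unit diagonal. Assembling:

R = [[1, 0.4094, 0.1464],
 [0.4094, 1, 0.0147],
 [0.1464, 0.0147, 1]]


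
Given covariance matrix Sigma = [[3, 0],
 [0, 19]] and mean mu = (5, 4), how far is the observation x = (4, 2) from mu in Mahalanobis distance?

Step 1 — centre the observation: (x - mu) = (-1, -2).

Step 2 — invert Sigma. det(Sigma) = 3·19 - (0)² = 57.
  Sigma^{-1} = (1/det) · [[d, -b], [-b, a]] = [[0.3333, 0],
 [0, 0.0526]].

Step 3 — form the quadratic (x - mu)^T · Sigma^{-1} · (x - mu):
  Sigma^{-1} · (x - mu) = (-0.3333, -0.1053).
  (x - mu)^T · [Sigma^{-1} · (x - mu)] = (-1)·(-0.3333) + (-2)·(-0.1053) = 0.5439.

Step 4 — take square root: d = √(0.5439) ≈ 0.7375.

d(x, mu) = √(0.5439) ≈ 0.7375


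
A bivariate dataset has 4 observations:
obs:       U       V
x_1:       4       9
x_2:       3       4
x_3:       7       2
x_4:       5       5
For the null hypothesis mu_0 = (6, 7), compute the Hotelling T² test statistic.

Step 1 — sample mean vector:
  mean(U) = (4 + 3 + 7 + 5) / 4 = 19/4 = 4.75
  mean(V) = (9 + 4 + 2 + 5) / 4 = 20/4 = 5
  x̄ = (4.75, 5),  deviation x̄ - mu_0 = (4.75, 5) - (6, 7) = (-1.25, -2).

Step 2 — sample covariance matrix, S[i,j] = (1/(n-1)) · Σ_k (x_{k,i} - mean_i) · (x_{k,j} - mean_j), divisor n-1 = 3:
  S[U,U] = ((-0.75)·(-0.75) + (-1.75)·(-1.75) + (2.25)·(2.25) + (0.25)·(0.25)) / 3 = 8.75/3 = 2.9167
  S[U,V] = ((-0.75)·(4) + (-1.75)·(-1) + (2.25)·(-3) + (0.25)·(0)) / 3 = -8/3 = -2.6667
  S[V,V] = ((4)·(4) + (-1)·(-1) + (-3)·(-3) + (0)·(0)) / 3 = 26/3 = 8.6667
  S = [[2.9167, -2.6667],
 [-2.6667, 8.6667]].

Step 3 — invert S. det(S) = 2.9167·8.6667 - (-2.6667)² = 18.1667.
  S^{-1} = (1/det) · [[d, -b], [-b, a]] = [[0.4771, 0.1468],
 [0.1468, 0.1606]].

Step 4 — quadratic form (x̄ - mu_0)^T · S^{-1} · (x̄ - mu_0):
  S^{-1} · (x̄ - mu_0) = (-0.8899, -0.5046),
  (x̄ - mu_0)^T · [...] = (-1.25)·(-0.8899) + (-2)·(-0.5046) = 2.1216.

Step 5 — scale by n: T² = 4 · 2.1216 = 8.4862.

T² ≈ 8.4862


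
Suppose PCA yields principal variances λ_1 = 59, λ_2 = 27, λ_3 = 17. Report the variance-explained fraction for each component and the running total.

Step 1 — total variance = trace(Sigma) = Σ λ_i = 59 + 27 + 17 = 103.

Step 2 — fraction explained by component i = λ_i / Σ λ:
  PC1: 59/103 = 0.5728
  PC2: 27/103 = 0.2621
  PC3: 17/103 = 0.165

Step 3 — cumulative fraction after k components = (λ_1 + ... + λ_k) / Σ λ:
  k = 1: 59/103 = 0.5728
  k = 2: (59 + 27)/103 = 86/103 = 0.835
  k = 3: (59 + 27 + 17)/103 = 103/103 = 1

Summary (fraction, with percent):

explained: PC1 0.5728 (57.28%), PC2 0.2621 (26.21%), PC3 0.165 (16.5%);  cumulative: 0.5728, 0.835, 1


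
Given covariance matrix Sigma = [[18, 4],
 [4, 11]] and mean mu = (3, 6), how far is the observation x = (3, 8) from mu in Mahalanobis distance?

Step 1 — centre the observation: (x - mu) = (0, 2).

Step 2 — invert Sigma. det(Sigma) = 18·11 - (4)² = 182.
  Sigma^{-1} = (1/det) · [[d, -b], [-b, a]] = [[0.0604, -0.022],
 [-0.022, 0.0989]].

Step 3 — form the quadratic (x - mu)^T · Sigma^{-1} · (x - mu):
  Sigma^{-1} · (x - mu) = (-0.044, 0.1978).
  (x - mu)^T · [Sigma^{-1} · (x - mu)] = (0)·(-0.044) + (2)·(0.1978) = 0.3956.

Step 4 — take square root: d = √(0.3956) ≈ 0.629.

d(x, mu) = √(0.3956) ≈ 0.629


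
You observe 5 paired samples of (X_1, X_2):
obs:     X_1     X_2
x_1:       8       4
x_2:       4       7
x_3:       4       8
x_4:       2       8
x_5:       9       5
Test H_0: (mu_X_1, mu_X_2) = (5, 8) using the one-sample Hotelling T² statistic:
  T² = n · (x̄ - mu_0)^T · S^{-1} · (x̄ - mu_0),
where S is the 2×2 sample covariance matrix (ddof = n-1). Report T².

Step 1 — sample mean vector:
  mean(X_1) = (8 + 4 + 4 + 2 + 9) / 5 = 27/5 = 5.4
  mean(X_2) = (4 + 7 + 8 + 8 + 5) / 5 = 32/5 = 6.4
  x̄ = (5.4, 6.4),  deviation x̄ - mu_0 = (5.4, 6.4) - (5, 8) = (0.4, -1.6).

Step 2 — sample covariance matrix, S[i,j] = (1/(n-1)) · Σ_k (x_{k,i} - mean_i) · (x_{k,j} - mean_j), divisor n-1 = 4:
  S[X_1,X_1] = ((2.6)·(2.6) + (-1.4)·(-1.4) + (-1.4)·(-1.4) + (-3.4)·(-3.4) + (3.6)·(3.6)) / 4 = 35.2/4 = 8.8
  S[X_1,X_2] = ((2.6)·(-2.4) + (-1.4)·(0.6) + (-1.4)·(1.6) + (-3.4)·(1.6) + (3.6)·(-1.4)) / 4 = -19.8/4 = -4.95
  S[X_2,X_2] = ((-2.4)·(-2.4) + (0.6)·(0.6) + (1.6)·(1.6) + (1.6)·(1.6) + (-1.4)·(-1.4)) / 4 = 13.2/4 = 3.3
  S = [[8.8, -4.95],
 [-4.95, 3.3]].

Step 3 — invert S. det(S) = 8.8·3.3 - (-4.95)² = 4.5375.
  S^{-1} = (1/det) · [[d, -b], [-b, a]] = [[0.7273, 1.0909],
 [1.0909, 1.9394]].

Step 4 — quadratic form (x̄ - mu_0)^T · S^{-1} · (x̄ - mu_0):
  S^{-1} · (x̄ - mu_0) = (-1.4545, -2.6667),
  (x̄ - mu_0)^T · [...] = (0.4)·(-1.4545) + (-1.6)·(-2.6667) = 3.6848.

Step 5 — scale by n: T² = 5 · 3.6848 = 18.4242.

T² ≈ 18.4242


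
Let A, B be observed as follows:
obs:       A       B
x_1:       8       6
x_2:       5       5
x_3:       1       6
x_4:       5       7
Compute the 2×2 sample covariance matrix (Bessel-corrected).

Step 1 — column means:
  mean(A) = (8 + 5 + 1 + 5) / 4 = 19/4 = 4.75
  mean(B) = (6 + 5 + 6 + 7) / 4 = 24/4 = 6

Step 2 — sample covariance S[i,j] = (1/(n-1)) · Σ_k (x_{k,i} - mean_i) · (x_{k,j} - mean_j), with n-1 = 3.
  S[A,A] = ((3.25)·(3.25) + (0.25)·(0.25) + (-3.75)·(-3.75) + (0.25)·(0.25)) / 3 = 24.75/3 = 8.25
  S[A,B] = ((3.25)·(0) + (0.25)·(-1) + (-3.75)·(0) + (0.25)·(1)) / 3 = 0/3 = 0
  S[B,B] = ((0)·(0) + (-1)·(-1) + (0)·(0) + (1)·(1)) / 3 = 2/3 = 0.6667

S is symmetric (S[j,i] = S[i,j]). Assembling:

S = [[8.25, 0],
 [0, 0.6667]]


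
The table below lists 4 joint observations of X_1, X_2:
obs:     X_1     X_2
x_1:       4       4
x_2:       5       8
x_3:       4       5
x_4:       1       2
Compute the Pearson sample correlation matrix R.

Step 1 — column means:
  mean(X_1) = (4 + 5 + 4 + 1) / 4 = 14/4 = 3.5
  mean(X_2) = (4 + 8 + 5 + 2) / 4 = 19/4 = 4.75

Step 2 — sample variances and covariances s[i,j] = (1/(n-1)) · Σ_k (x_{k,i} - mean_i) · (x_{k,j} - mean_j), with n-1 = 3:
  s[X_1,X_1] = ((0.5)·(0.5) + (1.5)·(1.5) + (0.5)·(0.5) + (-2.5)·(-2.5)) / 3 = 9/3 = 3
  s[X_1,X_2] = ((0.5)·(-0.75) + (1.5)·(3.25) + (0.5)·(0.25) + (-2.5)·(-2.75)) / 3 = 11.5/3 = 3.8333
  s[X_2,X_2] = ((-0.75)·(-0.75) + (3.25)·(3.25) + (0.25)·(0.25) + (-2.75)·(-2.75)) / 3 = 18.75/3 = 6.25
  Sample standard deviations s_i = √(s[i,i]):
  s(X_1) = √(3) = 1.7321
  s(X_2) = √(6.25) = 2.5

Step 3 — r_{ij} = s_{ij} / (s_i · s_j):
  r[X_1,X_1] = 1 (diagonal).
  r[X_1,X_2] = 3.8333 / (1.7321 · 2.5) = 3.8333 / 4.3301 = 0.8853
  r[X_2,X_2] = 1 (diagonal).

R is symmetric with unit diagonal. Assembling:

R = [[1, 0.8853],
 [0.8853, 1]]


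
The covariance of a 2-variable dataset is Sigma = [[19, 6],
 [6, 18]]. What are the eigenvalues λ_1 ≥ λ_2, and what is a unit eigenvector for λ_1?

Step 1 — characteristic polynomial of 2×2 Sigma:
  det(Sigma - λI) = λ² - trace · λ + det = 0.
  trace = 19 + 18 = 37, det = 19·18 - (6)² = 306.
Step 2 — discriminant:
  Δ = trace² - 4·det = 1369 - 1224 = 145.
Step 3 — eigenvalues:
  λ = (trace ± √Δ)/2 = (37 ± 12.0416)/2,
  λ_1 = 24.5208,  λ_2 = 12.4792.

Step 4 — unit eigenvector for λ_1: solve (Sigma - λ_1 I)v = 0. First row:
  (19 - 24.5208)·v_x + (6)·v_y = 0, i.e. (-5.5208)·v_x + (6)·v_y = 0,
  so v ∝ (b, λ_1 - a) = (6, 5.5208) = u.
  ||u|| = √((6)² + (5.5208)²) = √(66.4792) ≈ 8.1535,
  v_1 = u/||u|| ≈ (0.7359, 0.6771) (||v_1|| = 1).

λ_1 = 24.5208,  λ_2 = 12.4792;  v_1 ≈ (0.7359, 0.6771)


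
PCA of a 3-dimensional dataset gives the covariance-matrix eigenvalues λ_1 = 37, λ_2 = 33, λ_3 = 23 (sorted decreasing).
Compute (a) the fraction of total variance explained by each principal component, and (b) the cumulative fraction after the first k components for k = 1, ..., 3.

Step 1 — total variance = trace(Sigma) = Σ λ_i = 37 + 33 + 23 = 93.

Step 2 — fraction explained by component i = λ_i / Σ λ:
  PC1: 37/93 = 0.3978
  PC2: 33/93 = 0.3548
  PC3: 23/93 = 0.2473

Step 3 — cumulative fraction after k components = (λ_1 + ... + λ_k) / Σ λ:
  k = 1: 37/93 = 0.3978
  k = 2: (37 + 33)/93 = 70/93 = 0.7527
  k = 3: (37 + 33 + 23)/93 = 93/93 = 1

Summary (fraction, with percent):

explained: PC1 0.3978 (39.78%), PC2 0.3548 (35.48%), PC3 0.2473 (24.73%);  cumulative: 0.3978, 0.7527, 1


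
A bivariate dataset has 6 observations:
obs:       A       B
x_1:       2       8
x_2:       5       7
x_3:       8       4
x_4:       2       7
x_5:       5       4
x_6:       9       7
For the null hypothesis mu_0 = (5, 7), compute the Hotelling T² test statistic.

Step 1 — sample mean vector:
  mean(A) = (2 + 5 + 8 + 2 + 5 + 9) / 6 = 31/6 = 5.1667
  mean(B) = (8 + 7 + 4 + 7 + 4 + 7) / 6 = 37/6 = 6.1667
  x̄ = (5.1667, 6.1667),  deviation x̄ - mu_0 = (5.1667, 6.1667) - (5, 7) = (0.1667, -0.8333).

Step 2 — sample covariance matrix, S[i,j] = (1/(n-1)) · Σ_k (x_{k,i} - mean_i) · (x_{k,j} - mean_j), divisor n-1 = 5:
  S[A,A] = ((-3.1667)·(-3.1667) + (-0.1667)·(-0.1667) + (2.8333)·(2.8333) + (-3.1667)·(-3.1667) + (-0.1667)·(-0.1667) + (3.8333)·(3.8333)) / 5 = 42.8333/5 = 8.5667
  S[A,B] = ((-3.1667)·(1.8333) + (-0.1667)·(0.8333) + (2.8333)·(-2.1667) + (-3.1667)·(0.8333) + (-0.1667)·(-2.1667) + (3.8333)·(0.8333)) / 5 = -11.1667/5 = -2.2333
  S[B,B] = ((1.8333)·(1.8333) + (0.8333)·(0.8333) + (-2.1667)·(-2.1667) + (0.8333)·(0.8333) + (-2.1667)·(-2.1667) + (0.8333)·(0.8333)) / 5 = 14.8333/5 = 2.9667
  S = [[8.5667, -2.2333],
 [-2.2333, 2.9667]].

Step 3 — invert S. det(S) = 8.5667·2.9667 - (-2.2333)² = 20.4267.
  S^{-1} = (1/det) · [[d, -b], [-b, a]] = [[0.1452, 0.1093],
 [0.1093, 0.4194]].

Step 4 — quadratic form (x̄ - mu_0)^T · S^{-1} · (x̄ - mu_0):
  S^{-1} · (x̄ - mu_0) = (-0.0669, -0.3313),
  (x̄ - mu_0)^T · [...] = (0.1667)·(-0.0669) + (-0.8333)·(-0.3313) = 0.2649.

Step 5 — scale by n: T² = 6 · 0.2649 = 1.5894.

T² ≈ 1.5894


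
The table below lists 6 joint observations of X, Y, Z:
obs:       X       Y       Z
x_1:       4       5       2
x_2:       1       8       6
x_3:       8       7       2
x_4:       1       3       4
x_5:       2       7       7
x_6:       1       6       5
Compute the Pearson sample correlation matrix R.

Step 1 — column means:
  mean(X) = (4 + 1 + 8 + 1 + 2 + 1) / 6 = 17/6 = 2.8333
  mean(Y) = (5 + 8 + 7 + 3 + 7 + 6) / 6 = 36/6 = 6
  mean(Z) = (2 + 6 + 2 + 4 + 7 + 5) / 6 = 26/6 = 4.3333

Step 2 — sample variances and covariances s[i,j] = (1/(n-1)) · Σ_k (x_{k,i} - mean_i) · (x_{k,j} - mean_j), with n-1 = 5:
  s[X,X] = ((1.1667)·(1.1667) + (-1.8333)·(-1.8333) + (5.1667)·(5.1667) + (-1.8333)·(-1.8333) + (-0.8333)·(-0.8333) + (-1.8333)·(-1.8333)) / 5 = 38.8333/5 = 7.7667
  s[X,Y] = ((1.1667)·(-1) + (-1.8333)·(2) + (5.1667)·(1) + (-1.8333)·(-3) + (-0.8333)·(1) + (-1.8333)·(0)) / 5 = 5/5 = 1
  s[X,Z] = ((1.1667)·(-2.3333) + (-1.8333)·(1.6667) + (5.1667)·(-2.3333) + (-1.8333)·(-0.3333) + (-0.8333)·(2.6667) + (-1.8333)·(0.6667)) / 5 = -20.6667/5 = -4.1333
  s[Y,Y] = ((-1)·(-1) + (2)·(2) + (1)·(1) + (-3)·(-3) + (1)·(1) + (0)·(0)) / 5 = 16/5 = 3.2
  s[Y,Z] = ((-1)·(-2.3333) + (2)·(1.6667) + (1)·(-2.3333) + (-3)·(-0.3333) + (1)·(2.6667) + (0)·(0.6667)) / 5 = 7/5 = 1.4
  s[Z,Z] = ((-2.3333)·(-2.3333) + (1.6667)·(1.6667) + (-2.3333)·(-2.3333) + (-0.3333)·(-0.3333) + (2.6667)·(2.6667) + (0.6667)·(0.6667)) / 5 = 21.3333/5 = 4.2667
  Sample standard deviations s_i = √(s[i,i]):
  s(X) = √(7.7667) = 2.7869
  s(Y) = √(3.2) = 1.7889
  s(Z) = √(4.2667) = 2.0656

Step 3 — r_{ij} = s_{ij} / (s_i · s_j):
  r[X,X] = 1 (diagonal).
  r[X,Y] = 1 / (2.7869 · 1.7889) = 1 / 4.9853 = 0.2006
  r[X,Z] = -4.1333 / (2.7869 · 2.0656) = -4.1333 / 5.7565 = -0.718
  r[Y,Y] = 1 (diagonal).
  r[Y,Z] = 1.4 / (1.7889 · 2.0656) = 1.4 / 3.695 = 0.3789
  r[Z,Z] = 1 (diagonal).

R is symmetric with unit diagonal. Assembling:

R = [[1, 0.2006, -0.718],
 [0.2006, 1, 0.3789],
 [-0.718, 0.3789, 1]]


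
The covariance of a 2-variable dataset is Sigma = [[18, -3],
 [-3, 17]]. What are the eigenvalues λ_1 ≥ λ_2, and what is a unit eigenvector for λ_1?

Step 1 — characteristic polynomial of 2×2 Sigma:
  det(Sigma - λI) = λ² - trace · λ + det = 0.
  trace = 18 + 17 = 35, det = 18·17 - (-3)² = 297.
Step 2 — discriminant:
  Δ = trace² - 4·det = 1225 - 1188 = 37.
Step 3 — eigenvalues:
  λ = (trace ± √Δ)/2 = (35 ± 6.0828)/2,
  λ_1 = 20.5414,  λ_2 = 14.4586.

Step 4 — unit eigenvector for λ_1: solve (Sigma - λ_1 I)v = 0. First row:
  (18 - 20.5414)·v_x + (-3)·v_y = 0, i.e. (-2.5414)·v_x + (-3)·v_y = 0,
  so v ∝ (b, λ_1 - a) = (-3, 2.5414); multiply by -1 so the first entry is positive: u = (3, -2.5414).
  ||u|| = √((3)² + (-2.5414)²) = √(15.4586) ≈ 3.9317,
  v_1 = u/||u|| ≈ (0.763, -0.6464) (||v_1|| = 1).

λ_1 = 20.5414,  λ_2 = 14.4586;  v_1 ≈ (0.763, -0.6464)


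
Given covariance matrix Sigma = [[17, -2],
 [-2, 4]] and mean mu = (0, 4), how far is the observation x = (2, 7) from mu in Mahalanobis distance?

Step 1 — centre the observation: (x - mu) = (2, 3).

Step 2 — invert Sigma. det(Sigma) = 17·4 - (-2)² = 64.
  Sigma^{-1} = (1/det) · [[d, -b], [-b, a]] = [[0.0625, 0.0312],
 [0.0312, 0.2656]].

Step 3 — form the quadratic (x - mu)^T · Sigma^{-1} · (x - mu):
  Sigma^{-1} · (x - mu) = (0.2188, 0.8594).
  (x - mu)^T · [Sigma^{-1} · (x - mu)] = (2)·(0.2188) + (3)·(0.8594) = 3.0156.

Step 4 — take square root: d = √(3.0156) ≈ 1.7366.

d(x, mu) = √(3.0156) ≈ 1.7366


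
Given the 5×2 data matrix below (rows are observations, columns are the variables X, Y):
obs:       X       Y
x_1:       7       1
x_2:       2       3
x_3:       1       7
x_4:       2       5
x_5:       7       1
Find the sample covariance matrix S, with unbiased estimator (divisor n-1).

Step 1 — column means:
  mean(X) = (7 + 2 + 1 + 2 + 7) / 5 = 19/5 = 3.8
  mean(Y) = (1 + 3 + 7 + 5 + 1) / 5 = 17/5 = 3.4

Step 2 — sample covariance S[i,j] = (1/(n-1)) · Σ_k (x_{k,i} - mean_i) · (x_{k,j} - mean_j), with n-1 = 4.
  S[X,X] = ((3.2)·(3.2) + (-1.8)·(-1.8) + (-2.8)·(-2.8) + (-1.8)·(-1.8) + (3.2)·(3.2)) / 4 = 34.8/4 = 8.7
  S[X,Y] = ((3.2)·(-2.4) + (-1.8)·(-0.4) + (-2.8)·(3.6) + (-1.8)·(1.6) + (3.2)·(-2.4)) / 4 = -27.6/4 = -6.9
  S[Y,Y] = ((-2.4)·(-2.4) + (-0.4)·(-0.4) + (3.6)·(3.6) + (1.6)·(1.6) + (-2.4)·(-2.4)) / 4 = 27.2/4 = 6.8

S is symmetric (S[j,i] = S[i,j]). Assembling:

S = [[8.7, -6.9],
 [-6.9, 6.8]]


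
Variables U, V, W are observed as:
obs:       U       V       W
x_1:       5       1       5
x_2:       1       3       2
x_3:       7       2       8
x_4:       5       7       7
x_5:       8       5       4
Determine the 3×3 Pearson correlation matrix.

Step 1 — column means:
  mean(U) = (5 + 1 + 7 + 5 + 8) / 5 = 26/5 = 5.2
  mean(V) = (1 + 3 + 2 + 7 + 5) / 5 = 18/5 = 3.6
  mean(W) = (5 + 2 + 8 + 7 + 4) / 5 = 26/5 = 5.2

Step 2 — sample variances and covariances s[i,j] = (1/(n-1)) · Σ_k (x_{k,i} - mean_i) · (x_{k,j} - mean_j), with n-1 = 4:
  s[U,U] = ((-0.2)·(-0.2) + (-4.2)·(-4.2) + (1.8)·(1.8) + (-0.2)·(-0.2) + (2.8)·(2.8)) / 4 = 28.8/4 = 7.2
  s[U,V] = ((-0.2)·(-2.6) + (-4.2)·(-0.6) + (1.8)·(-1.6) + (-0.2)·(3.4) + (2.8)·(1.4)) / 4 = 3.4/4 = 0.85
  s[U,W] = ((-0.2)·(-0.2) + (-4.2)·(-3.2) + (1.8)·(2.8) + (-0.2)·(1.8) + (2.8)·(-1.2)) / 4 = 14.8/4 = 3.7
  s[V,V] = ((-2.6)·(-2.6) + (-0.6)·(-0.6) + (-1.6)·(-1.6) + (3.4)·(3.4) + (1.4)·(1.4)) / 4 = 23.2/4 = 5.8
  s[V,W] = ((-2.6)·(-0.2) + (-0.6)·(-3.2) + (-1.6)·(2.8) + (3.4)·(1.8) + (1.4)·(-1.2)) / 4 = 2.4/4 = 0.6
  s[W,W] = ((-0.2)·(-0.2) + (-3.2)·(-3.2) + (2.8)·(2.8) + (1.8)·(1.8) + (-1.2)·(-1.2)) / 4 = 22.8/4 = 5.7
  Sample standard deviations s_i = √(s[i,i]):
  s(U) = √(7.2) = 2.6833
  s(V) = √(5.8) = 2.4083
  s(W) = √(5.7) = 2.3875

Step 3 — r_{ij} = s_{ij} / (s_i · s_j):
  r[U,U] = 1 (diagonal).
  r[U,V] = 0.85 / (2.6833 · 2.4083) = 0.85 / 6.4622 = 0.1315
  r[U,W] = 3.7 / (2.6833 · 2.3875) = 3.7 / 6.4062 = 0.5776
  r[V,V] = 1 (diagonal).
  r[V,W] = 0.6 / (2.4083 · 2.3875) = 0.6 / 5.7498 = 0.1044
  r[W,W] = 1 (diagonal).

R is symmetric with unit diagonal. Assembling:

R = [[1, 0.1315, 0.5776],
 [0.1315, 1, 0.1044],
 [0.5776, 0.1044, 1]]


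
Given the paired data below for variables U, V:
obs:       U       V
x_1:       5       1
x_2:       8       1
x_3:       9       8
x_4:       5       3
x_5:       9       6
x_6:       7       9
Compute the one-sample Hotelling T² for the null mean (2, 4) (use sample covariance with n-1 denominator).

Step 1 — sample mean vector:
  mean(U) = (5 + 8 + 9 + 5 + 9 + 7) / 6 = 43/6 = 7.1667
  mean(V) = (1 + 1 + 8 + 3 + 6 + 9) / 6 = 28/6 = 4.6667
  x̄ = (7.1667, 4.6667),  deviation x̄ - mu_0 = (7.1667, 4.6667) - (2, 4) = (5.1667, 0.6667).

Step 2 — sample covariance matrix, S[i,j] = (1/(n-1)) · Σ_k (x_{k,i} - mean_i) · (x_{k,j} - mean_j), divisor n-1 = 5:
  S[U,U] = ((-2.1667)·(-2.1667) + (0.8333)·(0.8333) + (1.8333)·(1.8333) + (-2.1667)·(-2.1667) + (1.8333)·(1.8333) + (-0.1667)·(-0.1667)) / 5 = 16.8333/5 = 3.3667
  S[U,V] = ((-2.1667)·(-3.6667) + (0.8333)·(-3.6667) + (1.8333)·(3.3333) + (-2.1667)·(-1.6667) + (1.8333)·(1.3333) + (-0.1667)·(4.3333)) / 5 = 16.3333/5 = 3.2667
  S[V,V] = ((-3.6667)·(-3.6667) + (-3.6667)·(-3.6667) + (3.3333)·(3.3333) + (-1.6667)·(-1.6667) + (1.3333)·(1.3333) + (4.3333)·(4.3333)) / 5 = 61.3333/5 = 12.2667
  S = [[3.3667, 3.2667],
 [3.2667, 12.2667]].

Step 3 — invert S. det(S) = 3.3667·12.2667 - (3.2667)² = 30.6267.
  S^{-1} = (1/det) · [[d, -b], [-b, a]] = [[0.4005, -0.1067],
 [-0.1067, 0.1099]].

Step 4 — quadratic form (x̄ - mu_0)^T · S^{-1} · (x̄ - mu_0):
  S^{-1} · (x̄ - mu_0) = (1.9983, -0.4778),
  (x̄ - mu_0)^T · [...] = (5.1667)·(1.9983) + (0.6667)·(-0.4778) = 10.0058.

Step 5 — scale by n: T² = 6 · 10.0058 = 60.0348.

T² ≈ 60.0348
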